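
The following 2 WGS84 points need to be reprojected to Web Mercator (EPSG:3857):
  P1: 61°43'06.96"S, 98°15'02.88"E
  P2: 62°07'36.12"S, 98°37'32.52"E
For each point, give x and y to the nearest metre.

P1: x 10937229 m, y -8792724 m; P2: x 10978963 m, y -8889248 m

Web Mercator: x = R·λ, y = R·ln tan(π/4+φ/2), R = 6378137 m.
P1 (-61.7186°, 98.2508°) → (10937229.026, -8792724.210) m.
P2 (-62.1267°, 98.6257°) → (10978962.703, -8889248.142) m.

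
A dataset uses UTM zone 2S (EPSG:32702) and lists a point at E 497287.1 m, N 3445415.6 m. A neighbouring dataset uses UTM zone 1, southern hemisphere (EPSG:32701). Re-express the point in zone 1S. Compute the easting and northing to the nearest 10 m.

UTM 2S → geographic: φ = -59.13050020°, λ = -171.04739952°.
UTM 1S (λ₀ = -177°) forward: E = 840404.913 m, N = 3430217.871 m.

E 840400 m, N 3430220 m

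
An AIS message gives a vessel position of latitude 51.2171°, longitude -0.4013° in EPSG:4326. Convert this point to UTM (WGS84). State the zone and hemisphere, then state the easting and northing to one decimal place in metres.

Zone 30N: E 681484.1 m, N 5677176.9 m

Longitude -0.4013° lies in the 6° band [-6°, 0°), giving zone 30; latitude is north of the equator, so 30N.
Zone 30 central meridian λ₀ = 6×30 − 183 = -3°; Δλ = +2.5987°.
Transverse Mercator on WGS84 with k₀ = 0.9996 gives E = 681484.089 m, N = 5677176.944 m.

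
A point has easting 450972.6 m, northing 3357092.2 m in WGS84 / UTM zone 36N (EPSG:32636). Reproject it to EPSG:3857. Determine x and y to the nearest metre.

Unproject from UTM 36N (λ₀ = 33°) → φ = 30.34470030°, λ = 32.48989967°.
Web Mercator (R = 6378137 m): x = 3616759.087 m, y = 3547935.250 m.

x 3616759 m, y 3547935 m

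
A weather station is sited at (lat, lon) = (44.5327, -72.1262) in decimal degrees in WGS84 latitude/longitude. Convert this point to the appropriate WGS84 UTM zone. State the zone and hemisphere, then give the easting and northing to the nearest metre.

Longitude -72.1262° lies in the 6° band [-78°, -72°), giving zone 18; latitude is north of the equator, so 18N.
Zone 18 central meridian λ₀ = 6×18 − 183 = -75°; Δλ = +2.8738°.
Transverse Mercator on WGS84 with k₀ = 0.9996 gives E = 728334.595 m, N = 4935059.096 m.

Zone 18N: E 728335 m, N 4935059 m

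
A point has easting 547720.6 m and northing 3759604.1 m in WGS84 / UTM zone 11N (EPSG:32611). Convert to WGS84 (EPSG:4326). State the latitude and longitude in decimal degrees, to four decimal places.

Zone 11N: λ₀ = -117°, k₀ = 0.9996, false easting 500000 m.
Meridian distance M = (N − FN)/k₀ = 3761108.5 m.
Inverse transverse Mercator on WGS84 gives φ = 33.97590045°, λ = -116.48340003°.

lat 33.9759°, lon -116.4834°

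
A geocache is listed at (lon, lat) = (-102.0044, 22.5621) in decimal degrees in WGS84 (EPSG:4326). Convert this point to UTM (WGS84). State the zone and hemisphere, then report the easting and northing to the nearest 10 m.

Longitude -102.0044° lies in the 6° band [-108°, -102°), giving zone 13; latitude is north of the equator, so 13N.
Zone 13 central meridian λ₀ = 6×13 − 183 = -105°; Δλ = +2.9956°.
Transverse Mercator on WGS84 with k₀ = 0.9996 gives E = 808074.709 m, N = 2498137.645 m.

Zone 13N: E 808070 m, N 2498140 m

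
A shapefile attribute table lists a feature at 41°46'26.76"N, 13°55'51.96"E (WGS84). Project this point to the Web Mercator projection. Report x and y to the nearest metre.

Web Mercator is spherical with R = a = 6378137 m.
x = R·λ = 6378137 × 0.243143563 = 1550802.958 m.
y = R·ln tan(π/4 + φ/2) = 6378137 × 0.803871186 = 5127200.555 m.

x 1550803 m, y 5127201 m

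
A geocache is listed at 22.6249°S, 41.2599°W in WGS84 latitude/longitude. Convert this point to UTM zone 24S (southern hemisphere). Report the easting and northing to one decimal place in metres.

E 267724.3 m, N 7496239.9 m

Zone 24 central meridian λ₀ = 6×24 − 183 = -39°; Δλ = -2.2599°.
Transverse Mercator on WGS84 with k₀ = 0.9996 gives E = 267724.320 m, N = 7496239.880 m.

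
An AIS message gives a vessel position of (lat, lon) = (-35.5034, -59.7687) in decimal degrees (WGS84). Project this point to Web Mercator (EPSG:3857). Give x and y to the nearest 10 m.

Web Mercator is spherical with R = a = 6378137 m.
x = R·λ = 6378137 × -1.043160605 = -6653421.249 m.
y = R·ln tan(π/4 + φ/2) = 6378137 × -0.663595557 = -4232503.377 m.

x -6653420 m, y -4232500 m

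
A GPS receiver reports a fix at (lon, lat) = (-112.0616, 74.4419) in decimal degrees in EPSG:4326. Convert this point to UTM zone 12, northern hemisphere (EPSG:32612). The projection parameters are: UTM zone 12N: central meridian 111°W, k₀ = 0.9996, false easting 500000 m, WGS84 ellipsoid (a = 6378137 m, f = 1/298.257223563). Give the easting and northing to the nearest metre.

Zone 12 central meridian λ₀ = 6×12 − 183 = -111°; Δλ = -1.0616°.
Transverse Mercator on WGS84 with k₀ = 0.9996 gives E = 468218.522 m, N = 8261622.710 m.

E 468219 m, N 8261623 m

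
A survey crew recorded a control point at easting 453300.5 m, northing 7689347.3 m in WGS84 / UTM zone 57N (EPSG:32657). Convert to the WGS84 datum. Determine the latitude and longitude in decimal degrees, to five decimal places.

Zone 57N: λ₀ = 159°, k₀ = 0.9996, false easting 500000 m.
Meridian distance M = (N − FN)/k₀ = 7692424.3 m.
Inverse transverse Mercator on WGS84 gives φ = 69.30970017°, λ = 157.81560066°.

lat 69.30970°, lon 157.81560°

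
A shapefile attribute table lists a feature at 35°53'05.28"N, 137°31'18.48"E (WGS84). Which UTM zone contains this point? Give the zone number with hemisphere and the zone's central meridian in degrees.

Zone 53N, central meridian 135°

UTM zone = ⌊(λ + 180)/6⌋ + 1; 137.5218° ∈ [132°, 138°) → zone 53.
Hemisphere: N (φ ≥ 0).
Central meridian λ₀ = 6×53 − 183 = 135°.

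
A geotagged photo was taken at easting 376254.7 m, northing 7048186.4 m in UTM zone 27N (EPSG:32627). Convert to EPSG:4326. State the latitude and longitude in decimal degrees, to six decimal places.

Zone 27N: λ₀ = -21°, k₀ = 0.9996, false easting 500000 m.
Meridian distance M = (N − FN)/k₀ = 7051006.8 m.
Inverse transverse Mercator on WGS84 gives φ = 63.54019997°, λ = -23.48960073°.

lat 63.540200°, lon -23.489601°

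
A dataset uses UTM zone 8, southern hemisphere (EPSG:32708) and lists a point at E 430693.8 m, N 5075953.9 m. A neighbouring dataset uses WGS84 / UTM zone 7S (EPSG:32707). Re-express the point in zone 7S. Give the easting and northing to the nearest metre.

UTM 8S → geographic: φ = -44.46639966°, λ = -135.87129984°.
UTM 7S (λ₀ = -141°) forward: E = 907964.659 m, N = 5063515.416 m.

E 907965 m, N 5063515 m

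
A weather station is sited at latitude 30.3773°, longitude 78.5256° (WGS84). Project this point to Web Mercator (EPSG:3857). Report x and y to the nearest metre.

x 8741430 m, y 3552141 m

Web Mercator is spherical with R = a = 6378137 m.
x = R·λ = 6378137 × 1.370530267 = 8741429.806 m.
y = R·ln tan(π/4 + φ/2) = 6378137 × 0.556924541 = 3552141.021 m.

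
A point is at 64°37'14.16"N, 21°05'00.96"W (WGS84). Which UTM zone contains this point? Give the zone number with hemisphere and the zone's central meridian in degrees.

UTM zone = ⌊(λ + 180)/6⌋ + 1; -21.0836° ∈ [-24°, -18°) → zone 27.
Hemisphere: N (φ ≥ 0).
Central meridian λ₀ = 6×27 − 183 = -21°.

Zone 27N, central meridian -21°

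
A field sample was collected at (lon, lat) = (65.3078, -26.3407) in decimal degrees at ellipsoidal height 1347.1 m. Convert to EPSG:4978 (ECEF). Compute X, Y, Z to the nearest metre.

WGS84: a = 6378137 m, e² = 0.006694380; N(φ) = a/√(1−e²sin²φ) = 6382344.248 m.
X = (N+h)·cosφ·cosλ = 2389860.660 m; Y = (N+h)·cosφ·sinλ = 5197793.521 m; Z = (N(1−e²)+h)·sinφ = -2813536.473 m.

X 2389861 m, Y 5197794 m, Z -2813536 m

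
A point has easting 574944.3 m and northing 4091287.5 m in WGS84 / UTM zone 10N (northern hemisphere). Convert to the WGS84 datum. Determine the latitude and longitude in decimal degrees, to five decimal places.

lat 36.96470°, lon -122.15810°

Zone 10N: λ₀ = -123°, k₀ = 0.9996, false easting 500000 m.
Meridian distance M = (N − FN)/k₀ = 4092924.7 m.
Inverse transverse Mercator on WGS84 gives φ = 36.96469957°, λ = -122.15810022°.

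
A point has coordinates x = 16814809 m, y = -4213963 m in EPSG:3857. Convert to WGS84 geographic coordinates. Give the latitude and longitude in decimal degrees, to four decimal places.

lat -35.3677°, lon 151.0500°

R = 6378137 m. λ = x/R = 151.04999924°.
φ = 2·arctan(exp(y/R)) − 90° = 2·arctan(0.51650) − 90° = -35.36769957°.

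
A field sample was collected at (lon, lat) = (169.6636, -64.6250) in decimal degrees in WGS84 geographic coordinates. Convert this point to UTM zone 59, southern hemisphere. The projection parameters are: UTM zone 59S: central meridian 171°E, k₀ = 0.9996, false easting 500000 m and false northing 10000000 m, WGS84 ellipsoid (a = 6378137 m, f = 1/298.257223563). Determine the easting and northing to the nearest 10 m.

E 436100 m, N 2832660 m

Zone 59 central meridian λ₀ = 6×59 − 183 = 171°; Δλ = -1.3364°.
Transverse Mercator on WGS84 with k₀ = 0.9996 gives E = 436101.408 m, N = 2832664.012 m.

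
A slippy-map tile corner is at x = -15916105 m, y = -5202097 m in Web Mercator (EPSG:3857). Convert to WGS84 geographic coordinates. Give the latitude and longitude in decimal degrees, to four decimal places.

R = 6378137 m. λ = x/R = -142.97680385°.
φ = 2·arctan(exp(y/R)) − 90° = 2·arctan(0.44237) − 90° = -42.27389968°.

lat -42.2739°, lon -142.9768°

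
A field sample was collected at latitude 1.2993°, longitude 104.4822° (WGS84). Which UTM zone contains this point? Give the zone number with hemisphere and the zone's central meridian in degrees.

Zone 48N, central meridian 105°

UTM zone = ⌊(λ + 180)/6⌋ + 1; 104.4822° ∈ [102°, 108°) → zone 48.
Hemisphere: N (φ ≥ 0).
Central meridian λ₀ = 6×48 − 183 = 105°.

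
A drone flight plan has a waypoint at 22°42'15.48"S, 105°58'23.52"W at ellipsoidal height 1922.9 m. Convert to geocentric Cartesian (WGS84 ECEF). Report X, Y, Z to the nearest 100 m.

WGS84: a = 6378137 m, e² = 0.006694380; N(φ) = a/√(1−e²sin²φ) = 6381319.865 m.
X = (N+h)·cosφ·cosλ = -1620470.190 m; Y = (N+h)·cosφ·sinλ = -5661243.923 m; Z = (N(1−e²)+h)·sinφ = -2447285.424 m.

X -1620500 m, Y -5661200 m, Z -2447300 m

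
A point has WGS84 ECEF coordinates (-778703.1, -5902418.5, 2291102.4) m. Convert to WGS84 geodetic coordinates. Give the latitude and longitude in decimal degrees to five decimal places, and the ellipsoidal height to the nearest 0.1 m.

lat 21.17740°, lon -97.51560°, h 3824.2 m

λ = atan2(Y, X) = -97.51559991°; p = √(X²+Y²) = 5953563.9 m.
Bowring's method on WGS84 (a = 6378137 m, b = 6356752.314 m) gives φ = 21.17739974°, h = 3824.154 m.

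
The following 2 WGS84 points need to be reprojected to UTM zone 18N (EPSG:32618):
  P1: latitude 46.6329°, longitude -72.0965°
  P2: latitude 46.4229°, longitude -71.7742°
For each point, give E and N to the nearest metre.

P1: E 722242 m, N 5168466 m; P2: E 747865 m, N 5146094 m

UTM zone 18N: λ₀ = -75°, k₀ = 0.9996.
P1 (46.6329°, -72.0965°) → (722242.287, 5168466.305) m.
P2 (46.4229°, -71.7742°) → (747865.005, 5146093.782) m.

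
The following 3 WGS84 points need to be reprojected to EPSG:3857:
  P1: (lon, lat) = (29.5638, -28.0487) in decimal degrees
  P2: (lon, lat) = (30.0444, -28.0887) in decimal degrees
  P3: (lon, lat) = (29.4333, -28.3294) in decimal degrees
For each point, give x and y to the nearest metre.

P1: x 3291027 m, y -3255115 m; P2: x 3344527 m, y -3260161 m; P3: x 3276500 m, y -3290567 m

Web Mercator: x = R·λ, y = R·ln tan(π/4+φ/2), R = 6378137 m.
P1 (-28.0487°, 29.5638°) → (3291027.162, -3255115.134) m.
P2 (-28.0887°, 30.0444°) → (3344527.309, -3260161.440) m.
P3 (-28.3294°, 29.4333°) → (3276499.968, -3290567.428) m.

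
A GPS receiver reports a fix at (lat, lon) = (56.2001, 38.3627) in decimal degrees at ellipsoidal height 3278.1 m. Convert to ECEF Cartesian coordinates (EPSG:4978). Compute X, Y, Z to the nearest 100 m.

WGS84: a = 6378137 m, e² = 0.006694380; N(φ) = a/√(1−e²sin²φ) = 6392930.466 m.
X = (N+h)·cosφ·cosλ = 2789955.531 m; Y = (N+h)·cosφ·sinλ = 2208335.760 m; Z = (N(1−e²)+h)·sinφ = 5279592.752 m.

X 2790000 m, Y 2208300 m, Z 5279600 m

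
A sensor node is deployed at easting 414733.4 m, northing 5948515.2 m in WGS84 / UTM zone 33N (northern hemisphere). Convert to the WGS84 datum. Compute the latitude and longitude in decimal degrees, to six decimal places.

lat 53.678400°, lon 13.709100°

Zone 33N: λ₀ = 15°, k₀ = 0.9996, false easting 500000 m.
Meridian distance M = (N − FN)/k₀ = 5950895.6 m.
Inverse transverse Mercator on WGS84 gives φ = 53.67839973°, λ = 13.70910022°.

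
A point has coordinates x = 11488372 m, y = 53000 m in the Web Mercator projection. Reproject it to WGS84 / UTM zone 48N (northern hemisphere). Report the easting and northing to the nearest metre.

Web Mercator inverse (R = 6378137 m) → φ = 0.47610162°, λ = 103.20180157°.
UTM 48N forward: E = 299879.326 m, N = 52649.647 m.

E 299879 m, N 52650 m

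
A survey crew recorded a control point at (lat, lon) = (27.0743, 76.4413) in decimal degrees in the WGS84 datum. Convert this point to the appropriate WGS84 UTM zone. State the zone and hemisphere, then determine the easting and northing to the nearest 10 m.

Longitude 76.4413° lies in the 6° band [72°, 78°), giving zone 43; latitude is north of the equator, so 43N.
Zone 43 central meridian λ₀ = 6×43 − 183 = 75°; Δλ = +1.4413°.
Transverse Mercator on WGS84 with k₀ = 0.9996 gives E = 642913.639 m, N = 2995482.944 m.

Zone 43N: E 642910 m, N 2995480 m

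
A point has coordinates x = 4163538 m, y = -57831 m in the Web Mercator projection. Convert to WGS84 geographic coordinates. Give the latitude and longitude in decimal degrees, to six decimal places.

lat -0.519498°, lon 37.401698°

R = 6378137 m. λ = x/R = 37.40169821°.
φ = 2·arctan(exp(y/R)) − 90° = 2·arctan(0.99097) − 90° = -0.51949759°.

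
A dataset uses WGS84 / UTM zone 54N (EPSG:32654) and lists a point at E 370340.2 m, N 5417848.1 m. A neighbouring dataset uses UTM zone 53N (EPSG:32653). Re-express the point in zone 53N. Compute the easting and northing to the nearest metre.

E 810032 m, N 5424972 m

UTM 54N → geographic: φ = 48.90000008°, λ = 139.23080059°.
UTM 53N (λ₀ = 135°) forward: E = 810032.338 m, N = 5424972.456 m.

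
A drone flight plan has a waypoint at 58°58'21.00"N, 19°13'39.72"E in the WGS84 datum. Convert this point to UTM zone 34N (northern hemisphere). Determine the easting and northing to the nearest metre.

Zone 34 central meridian λ₀ = 6×34 − 183 = 21°; Δλ = -1.7723°.
Transverse Mercator on WGS84 with k₀ = 0.9996 gives E = 398103.703 m, N = 6538340.514 m.

E 398104 m, N 6538341 m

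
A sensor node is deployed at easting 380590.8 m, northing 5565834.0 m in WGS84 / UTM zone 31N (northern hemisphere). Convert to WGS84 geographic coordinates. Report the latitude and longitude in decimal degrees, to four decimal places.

Zone 31N: λ₀ = 3°, k₀ = 0.9996, false easting 500000 m.
Meridian distance M = (N − FN)/k₀ = 5568061.2 m.
Inverse transverse Mercator on WGS84 gives φ = 50.23260016°, λ = 1.32569996°.

lat 50.2326°, lon 1.3257°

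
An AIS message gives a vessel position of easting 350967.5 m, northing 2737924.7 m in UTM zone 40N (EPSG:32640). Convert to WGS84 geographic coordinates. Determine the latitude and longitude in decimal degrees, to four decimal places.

lat 24.7487°, lon 55.5262°

Zone 40N: λ₀ = 57°, k₀ = 0.9996, false easting 500000 m.
Meridian distance M = (N − FN)/k₀ = 2739020.3 m.
Inverse transverse Mercator on WGS84 gives φ = 24.74870025°, λ = 55.52620044°.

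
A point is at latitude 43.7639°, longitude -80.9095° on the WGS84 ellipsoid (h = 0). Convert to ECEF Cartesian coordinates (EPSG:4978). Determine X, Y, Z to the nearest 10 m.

WGS84: a = 6378137 m, e² = 0.006694380; N(φ) = a/√(1−e²sin²φ) = 6388375.582 m.
X = (N+h)·cosφ·cosλ = 728932.262 m; Y = (N+h)·cosφ·sinλ = -4555712.939 m; Z = (N(1−e²)+h)·sinφ = 4389183.639 m.

X 728930 m, Y -4555710 m, Z 4389180 m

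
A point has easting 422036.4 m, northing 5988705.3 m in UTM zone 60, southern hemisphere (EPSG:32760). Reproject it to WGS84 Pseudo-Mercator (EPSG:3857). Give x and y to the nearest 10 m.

Unproject from UTM 60S (λ₀ = 177°) → φ = -36.24340036°, λ = 176.13230027°.
Web Mercator (R = 6378137 m): x = 19606957.978 m, y = -4334164.779 m.

x 19606960 m, y -4334160 m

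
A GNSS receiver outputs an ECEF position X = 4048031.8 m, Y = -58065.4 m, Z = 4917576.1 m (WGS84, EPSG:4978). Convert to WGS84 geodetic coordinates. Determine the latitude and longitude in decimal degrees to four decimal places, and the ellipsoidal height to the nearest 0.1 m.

lat 50.7253°, lon -0.8218°, h 4288.5 m

λ = atan2(Y, X) = -0.82180041°; p = √(X²+Y²) = 4048448.2 m.
Bowring's method on WGS84 (a = 6378137 m, b = 6356752.314 m) gives φ = 50.72530003°, h = 4288.546 m.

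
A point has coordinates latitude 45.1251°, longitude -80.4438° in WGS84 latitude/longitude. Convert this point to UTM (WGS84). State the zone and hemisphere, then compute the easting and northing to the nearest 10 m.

Longitude -80.4438° lies in the 6° band [-84°, -78°), giving zone 17; latitude is north of the equator, so 17N.
Zone 17 central meridian λ₀ = 6×17 − 183 = -81°; Δλ = +0.5562°.
Transverse Mercator on WGS84 with k₀ = 0.9996 gives E = 543741.568 m, N = 4996998.034 m.

Zone 17N: E 543740 m, N 4997000 m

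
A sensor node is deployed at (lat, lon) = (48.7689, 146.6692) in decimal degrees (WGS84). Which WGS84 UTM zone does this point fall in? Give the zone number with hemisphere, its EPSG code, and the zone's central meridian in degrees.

UTM zone = ⌊(λ + 180)/6⌋ + 1; 146.6692° ∈ [144°, 150°) → zone 55.
Hemisphere: N (φ ≥ 0).
Central meridian λ₀ = 6×55 − 183 = 147°.
EPSG code: 32655.

Zone 55N (EPSG:32655), central meridian 147°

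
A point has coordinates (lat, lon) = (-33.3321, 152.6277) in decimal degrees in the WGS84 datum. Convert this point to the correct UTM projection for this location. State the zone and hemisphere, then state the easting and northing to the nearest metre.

Zone 56S: E 465352 m, N 6311834 m

Longitude 152.6277° lies in the 6° band [150°, 156°), giving zone 56; latitude is south of the equator, so 56S.
Zone 56 central meridian λ₀ = 6×56 − 183 = 153°; Δλ = -0.3723°.
Transverse Mercator on WGS84 with k₀ = 0.9996 gives E = 465352.066 m, N = 6311833.580 m.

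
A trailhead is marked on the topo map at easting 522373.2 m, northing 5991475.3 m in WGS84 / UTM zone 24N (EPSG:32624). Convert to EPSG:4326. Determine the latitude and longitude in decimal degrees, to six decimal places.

lat 54.071000°, lon -38.658100°

Zone 24N: λ₀ = -39°, k₀ = 0.9996, false easting 500000 m.
Meridian distance M = (N − FN)/k₀ = 5993872.8 m.
Inverse transverse Mercator on WGS84 gives φ = 54.07100039°, λ = -38.65809991°.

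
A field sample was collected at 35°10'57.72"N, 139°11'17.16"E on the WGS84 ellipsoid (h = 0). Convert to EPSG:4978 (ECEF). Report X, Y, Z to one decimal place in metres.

WGS84: a = 6378137 m, e² = 0.006694380; N(φ) = a/√(1−e²sin²φ) = 6385236.432 m.
X = (N+h)·cosφ·cosλ = -3949878.145 m; Y = (N+h)·cosφ·sinλ = 3410875.214 m; Z = (N(1−e²)+h)·sinφ = 3654451.860 m.

X -3949878.1 m, Y 3410875.2 m, Z 3654451.9 m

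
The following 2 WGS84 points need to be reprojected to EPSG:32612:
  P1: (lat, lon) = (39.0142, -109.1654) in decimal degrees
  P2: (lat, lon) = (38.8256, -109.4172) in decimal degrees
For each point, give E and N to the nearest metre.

P1: E 658835 m, N 4319953 m; P2: E 637397 m, N 4298614 m

UTM zone 12N: λ₀ = -111°, k₀ = 0.9996.
P1 (39.0142°, -109.1654°) → (658835.166, 4319953.490) m.
P2 (38.8256°, -109.4172°) → (637397.027, 4298613.517) m.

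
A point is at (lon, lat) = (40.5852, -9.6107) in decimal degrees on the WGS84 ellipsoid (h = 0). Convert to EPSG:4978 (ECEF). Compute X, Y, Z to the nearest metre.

X 4776271 m, Y 4091619 m, Z -1057819 m

WGS84: a = 6378137 m, e² = 0.006694380; N(φ) = a/√(1−e²sin²φ) = 6378732.145 m.
X = (N+h)·cosφ·cosλ = 4776270.606 m; Y = (N+h)·cosφ·sinλ = 4091619.396 m; Z = (N(1−e²)+h)·sinφ = -1057818.530 m.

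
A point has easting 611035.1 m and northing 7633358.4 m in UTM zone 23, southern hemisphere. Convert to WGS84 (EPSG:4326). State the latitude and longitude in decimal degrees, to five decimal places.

lat -21.39860°, lon -43.92880°

Zone 23S: λ₀ = -45°, k₀ = 0.9996, false easting 500000 m, false northing 10000000 m.
Meridian distance M = (N − FN)/k₀ = -2367588.6 m.
Inverse transverse Mercator on WGS84 gives φ = -21.39860034°, λ = -43.92879975°.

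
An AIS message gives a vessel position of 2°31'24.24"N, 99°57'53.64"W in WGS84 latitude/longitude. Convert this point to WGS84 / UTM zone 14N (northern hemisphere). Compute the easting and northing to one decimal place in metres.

E 392729.1 m, N 278953.1 m

Zone 14 central meridian λ₀ = 6×14 − 183 = -99°; Δλ = -0.9649°.
Transverse Mercator on WGS84 with k₀ = 0.9996 gives E = 392729.121 m, N = 278953.099 m.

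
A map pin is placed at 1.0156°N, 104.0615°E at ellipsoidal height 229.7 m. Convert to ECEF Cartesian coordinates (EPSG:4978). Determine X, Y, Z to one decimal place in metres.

X -1549466.9 m, Y 6186276.6 m, Z 112297.5 m

WGS84: a = 6378137 m, e² = 0.006694380; N(φ) = a/√(1−e²sin²φ) = 6378143.707 m.
X = (N+h)·cosφ·cosλ = -1549466.881 m; Y = (N+h)·cosφ·sinλ = 6186276.620 m; Z = (N(1−e²)+h)·sinφ = 112297.543 m.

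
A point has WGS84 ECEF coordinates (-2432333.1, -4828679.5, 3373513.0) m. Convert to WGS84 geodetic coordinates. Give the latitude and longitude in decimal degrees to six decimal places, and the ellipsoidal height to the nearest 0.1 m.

λ = atan2(Y, X) = -116.73559977°; p = √(X²+Y²) = 5406698.6 m.
Bowring's method on WGS84 (a = 6378137 m, b = 6356752.314 m) gives φ = 32.13520066°, h = 708.574 m.

lat 32.135201°, lon -116.735600°, h 708.6 m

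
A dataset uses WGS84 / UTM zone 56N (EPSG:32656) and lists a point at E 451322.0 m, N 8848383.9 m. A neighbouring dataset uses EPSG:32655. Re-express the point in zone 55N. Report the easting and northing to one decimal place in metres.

E 571107.2 m, N 8849540.4 m

UTM 56N → geographic: φ = 79.69339988°, λ = 150.56219973°.
UTM 55N (λ₀ = 147°) forward: E = 571107.203 m, N = 8849540.400 m.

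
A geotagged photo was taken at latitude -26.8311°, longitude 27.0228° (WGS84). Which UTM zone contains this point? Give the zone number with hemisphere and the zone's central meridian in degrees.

UTM zone = ⌊(λ + 180)/6⌋ + 1; 27.0228° ∈ [24°, 30°) → zone 35.
Hemisphere: S (φ < 0).
Central meridian λ₀ = 6×35 − 183 = 27°.

Zone 35S, central meridian 27°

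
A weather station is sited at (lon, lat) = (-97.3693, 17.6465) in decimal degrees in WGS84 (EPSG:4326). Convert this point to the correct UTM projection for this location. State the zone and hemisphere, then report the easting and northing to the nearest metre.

Zone 14N: E 672990 m, N 1951823 m

Longitude -97.3693° lies in the 6° band [-102°, -96°), giving zone 14; latitude is north of the equator, so 14N.
Zone 14 central meridian λ₀ = 6×14 − 183 = -99°; Δλ = +1.6307°.
Transverse Mercator on WGS84 with k₀ = 0.9996 gives E = 672990.064 m, N = 1951822.788 m.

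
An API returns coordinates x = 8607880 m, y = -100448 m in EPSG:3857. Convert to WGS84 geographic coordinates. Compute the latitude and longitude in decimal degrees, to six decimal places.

R = 6378137 m. λ = x/R = 77.32590168°.
φ = 2·arctan(exp(y/R)) − 90° = 2·arctan(0.98437) − 90° = -0.90230244°.

lat -0.902302°, lon 77.325902°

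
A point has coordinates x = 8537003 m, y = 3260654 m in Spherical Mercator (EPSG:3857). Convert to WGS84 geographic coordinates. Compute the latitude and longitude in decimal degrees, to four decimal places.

lat 28.0926°, lon 76.6892°

R = 6378137 m. λ = x/R = 76.68920275°.
φ = 2·arctan(exp(y/R)) − 90° = 2·arctan(1.66733) − 90° = 28.09260352°.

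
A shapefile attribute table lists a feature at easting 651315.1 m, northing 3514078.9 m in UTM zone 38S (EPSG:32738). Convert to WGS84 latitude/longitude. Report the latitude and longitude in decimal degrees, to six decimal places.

lat -58.487600°, lon 47.595701°

Zone 38S: λ₀ = 45°, k₀ = 0.9996, false easting 500000 m, false northing 10000000 m.
Meridian distance M = (N − FN)/k₀ = -6488516.5 m.
Inverse transverse Mercator on WGS84 gives φ = -58.48759979°, λ = 47.59570072°.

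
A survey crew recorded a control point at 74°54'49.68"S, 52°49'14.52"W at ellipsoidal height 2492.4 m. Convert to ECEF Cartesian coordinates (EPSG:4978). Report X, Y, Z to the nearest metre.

WGS84: a = 6378137 m, e² = 0.006694380; N(φ) = a/√(1−e²sin²φ) = 6398133.279 m.
X = (N+h)·cosφ·cosλ = 1006724.255 m; Y = (N+h)·cosφ·sinλ = -1327305.699 m; Z = (N(1−e²)+h)·sinφ = -6138674.973 m.

X 1006724 m, Y -1327306 m, Z -6138675 m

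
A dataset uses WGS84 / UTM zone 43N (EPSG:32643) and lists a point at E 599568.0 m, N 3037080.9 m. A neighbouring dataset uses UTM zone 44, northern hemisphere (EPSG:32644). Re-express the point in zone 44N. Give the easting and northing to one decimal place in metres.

E 6319.5 m, N 3046609.5 m

UTM 43N → geographic: φ = 27.45360002°, λ = 76.00760042°.
UTM 44N (λ₀ = 81°) forward: E = 6319.511 m, N = 3046609.510 m.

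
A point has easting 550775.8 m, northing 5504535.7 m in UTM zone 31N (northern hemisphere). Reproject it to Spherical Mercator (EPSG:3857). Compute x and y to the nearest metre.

Unproject from UTM 31N (λ₀ = 3°) → φ = 49.69119991°, λ = 3.70399945°.
Web Mercator (R = 6378137 m): x = 412327.333 m, y = 6392967.864 m.

x 412327 m, y 6392968 m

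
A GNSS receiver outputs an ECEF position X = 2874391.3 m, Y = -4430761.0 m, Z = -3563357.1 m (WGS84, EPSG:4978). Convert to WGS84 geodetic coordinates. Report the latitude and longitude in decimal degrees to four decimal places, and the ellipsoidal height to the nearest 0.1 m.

lat -34.1859°, lon -57.0271°, h -295.6 m

λ = atan2(Y, X) = -57.02709964°; p = √(X²+Y²) = 5281455.1 m.
Bowring's method on WGS84 (a = 6378137 m, b = 6356752.314 m) gives φ = -34.18589950°, h = -295.590 m.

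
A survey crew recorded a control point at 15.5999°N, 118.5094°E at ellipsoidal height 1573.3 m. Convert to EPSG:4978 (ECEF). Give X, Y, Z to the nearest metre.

X -2933594 m, Y 5400895 m, Z 1704550 m

WGS84: a = 6378137 m, e² = 0.006694380; N(φ) = a/√(1−e²sin²φ) = 6379681.444 m.
X = (N+h)·cosφ·cosλ = -2933593.893 m; Y = (N+h)·cosφ·sinλ = 5400894.586 m; Z = (N(1−e²)+h)·sinφ = 1704550.195 m.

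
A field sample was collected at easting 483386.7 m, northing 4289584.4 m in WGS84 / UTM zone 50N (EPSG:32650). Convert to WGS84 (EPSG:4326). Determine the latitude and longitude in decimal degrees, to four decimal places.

lat 38.7548°, lon 116.8088°

Zone 50N: λ₀ = 117°, k₀ = 0.9996, false easting 500000 m.
Meridian distance M = (N − FN)/k₀ = 4291300.9 m.
Inverse transverse Mercator on WGS84 gives φ = 38.75479999°, λ = 116.80880047°.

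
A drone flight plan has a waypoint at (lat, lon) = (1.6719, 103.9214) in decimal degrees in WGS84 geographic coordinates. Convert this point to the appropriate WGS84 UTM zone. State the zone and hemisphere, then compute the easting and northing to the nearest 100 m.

Zone 48N: E 380000 m, N 184800 m

Longitude 103.9214° lies in the 6° band [102°, 108°), giving zone 48; latitude is north of the equator, so 48N.
Zone 48 central meridian λ₀ = 6×48 − 183 = 105°; Δλ = -1.0786°.
Transverse Mercator on WGS84 with k₀ = 0.9996 gives E = 380022.455 m, N = 184828.662 m.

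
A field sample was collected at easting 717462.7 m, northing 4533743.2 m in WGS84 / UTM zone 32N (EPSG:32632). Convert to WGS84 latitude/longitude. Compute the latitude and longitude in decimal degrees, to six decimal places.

lat 40.925900°, lon 11.582700°

Zone 32N: λ₀ = 9°, k₀ = 0.9996, false easting 500000 m.
Meridian distance M = (N − FN)/k₀ = 4535557.4 m.
Inverse transverse Mercator on WGS84 gives φ = 40.92589998°, λ = 11.58270021°.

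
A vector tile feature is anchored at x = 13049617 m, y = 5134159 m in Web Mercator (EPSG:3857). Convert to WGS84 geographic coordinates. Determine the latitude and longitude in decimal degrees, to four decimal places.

lat 41.8207°, lon 117.2267°

R = 6378137 m. λ = x/R = 117.22670403°.
φ = 2·arctan(exp(y/R)) − 90° = 2·arctan(2.23661) − 90° = 41.82070068°.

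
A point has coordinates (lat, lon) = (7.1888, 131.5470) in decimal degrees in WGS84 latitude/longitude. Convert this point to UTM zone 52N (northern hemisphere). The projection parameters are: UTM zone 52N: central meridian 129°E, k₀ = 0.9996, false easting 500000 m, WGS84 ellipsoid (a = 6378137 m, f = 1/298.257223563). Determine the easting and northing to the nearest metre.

E 781295 m, N 795403 m

Zone 52 central meridian λ₀ = 6×52 − 183 = 129°; Δλ = +2.5470°.
Transverse Mercator on WGS84 with k₀ = 0.9996 gives E = 781294.541 m, N = 795402.929 m.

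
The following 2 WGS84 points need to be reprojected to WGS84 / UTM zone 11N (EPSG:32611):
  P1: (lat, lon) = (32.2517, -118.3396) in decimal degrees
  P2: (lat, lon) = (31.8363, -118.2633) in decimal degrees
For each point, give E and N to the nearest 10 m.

P1: E 373810 m, N 3569120 m; P2: E 380460 m, N 3522990 m

UTM zone 11N: λ₀ = -117°, k₀ = 0.9996.
P1 (32.2517°, -118.3396°) → (373809.515, 3569122.604) m.
P2 (31.8363°, -118.2633°) → (380458.716, 3522986.255) m.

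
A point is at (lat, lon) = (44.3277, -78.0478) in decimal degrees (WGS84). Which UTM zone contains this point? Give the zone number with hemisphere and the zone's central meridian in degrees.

Zone 17N, central meridian -81°

UTM zone = ⌊(λ + 180)/6⌋ + 1; -78.0478° ∈ [-84°, -78°) → zone 17.
Hemisphere: N (φ ≥ 0).
Central meridian λ₀ = 6×17 − 183 = -81°.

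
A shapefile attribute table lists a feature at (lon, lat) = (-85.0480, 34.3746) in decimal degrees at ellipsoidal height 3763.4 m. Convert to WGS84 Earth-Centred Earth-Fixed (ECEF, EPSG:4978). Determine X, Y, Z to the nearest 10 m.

WGS84: a = 6378137 m, e² = 0.006694380; N(φ) = a/√(1−e²sin²φ) = 6384953.376 m.
X = (N+h)·cosφ·cosλ = 455172.766 m; Y = (N+h)·cosφ·sinλ = -5253333.783 m; Z = (N(1−e²)+h)·sinφ = 3582944.008 m.

X 455170 m, Y -5253330 m, Z 3582940 m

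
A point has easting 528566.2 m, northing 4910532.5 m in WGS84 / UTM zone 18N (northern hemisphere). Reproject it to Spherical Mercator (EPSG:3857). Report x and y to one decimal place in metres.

Unproject from UTM 18N (λ₀ = -75°) → φ = 44.34749971°, λ = -74.64159956°.
Web Mercator (R = 6378137 m): x = -8309064.855 m, y = 5519376.996 m.

x -8309064.9 m, y 5519377.0 m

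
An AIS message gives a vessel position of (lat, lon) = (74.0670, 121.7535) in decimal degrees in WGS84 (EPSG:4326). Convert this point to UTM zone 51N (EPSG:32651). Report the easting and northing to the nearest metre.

Zone 51 central meridian λ₀ = 6×51 − 183 = 123°; Δλ = -1.2465°.
Transverse Mercator on WGS84 with k₀ = 0.9996 gives E = 461808.034 m, N = 8219912.379 m.

E 461808 m, N 8219912 m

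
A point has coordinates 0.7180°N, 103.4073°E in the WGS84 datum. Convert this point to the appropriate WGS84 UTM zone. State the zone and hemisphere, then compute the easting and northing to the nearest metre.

Zone 48N: E 322763 m, N 79391 m

Longitude 103.4073° lies in the 6° band [102°, 108°), giving zone 48; latitude is north of the equator, so 48N.
Zone 48 central meridian λ₀ = 6×48 − 183 = 105°; Δλ = -1.5927°.
Transverse Mercator on WGS84 with k₀ = 0.9996 gives E = 322763.215 m, N = 79391.490 m.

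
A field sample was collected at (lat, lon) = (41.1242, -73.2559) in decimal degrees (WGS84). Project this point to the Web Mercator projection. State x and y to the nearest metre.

x -8154809 m, y 5030678 m

Web Mercator is spherical with R = a = 6378137 m.
x = R·λ = 6378137 × -1.278556652 = -8154809.486 m.
y = R·ln tan(π/4 + φ/2) = 6378137 × 0.788737908 = 5030678.432 m.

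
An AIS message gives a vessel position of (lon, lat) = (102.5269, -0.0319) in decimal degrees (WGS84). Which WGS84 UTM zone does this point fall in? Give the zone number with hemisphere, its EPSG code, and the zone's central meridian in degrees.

Zone 48S (EPSG:32748), central meridian 105°

UTM zone = ⌊(λ + 180)/6⌋ + 1; 102.5269° ∈ [102°, 108°) → zone 48.
Hemisphere: S (φ < 0).
Central meridian λ₀ = 6×48 − 183 = 105°.
EPSG code: 32748.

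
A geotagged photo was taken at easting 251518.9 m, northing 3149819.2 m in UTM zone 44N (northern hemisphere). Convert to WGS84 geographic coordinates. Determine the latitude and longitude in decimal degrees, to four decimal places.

lat 28.4513°, lon 78.4626°

Zone 44N: λ₀ = 81°, k₀ = 0.9996, false easting 500000 m.
Meridian distance M = (N − FN)/k₀ = 3151079.6 m.
Inverse transverse Mercator on WGS84 gives φ = 28.45129995°, λ = 78.46260018°.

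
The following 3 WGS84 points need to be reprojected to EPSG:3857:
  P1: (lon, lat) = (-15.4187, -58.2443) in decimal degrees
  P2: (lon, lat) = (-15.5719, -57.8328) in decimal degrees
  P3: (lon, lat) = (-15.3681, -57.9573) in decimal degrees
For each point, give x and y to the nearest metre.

P1: x -1716402 m, y -8018813 m; P2: x -1733456 m, y -7932276 m; P3: x -1710769 m, y -7958353 m

Web Mercator: x = R·λ, y = R·ln tan(π/4+φ/2), R = 6378137 m.
P1 (-58.2443°, -15.4187°) → (-1716401.833, -8018813.386) m.
P2 (-57.8328°, -15.5719°) → (-1733455.979, -7932275.747) m.
P3 (-57.9573°, -15.3681°) → (-1710769.066, -7958352.942) m.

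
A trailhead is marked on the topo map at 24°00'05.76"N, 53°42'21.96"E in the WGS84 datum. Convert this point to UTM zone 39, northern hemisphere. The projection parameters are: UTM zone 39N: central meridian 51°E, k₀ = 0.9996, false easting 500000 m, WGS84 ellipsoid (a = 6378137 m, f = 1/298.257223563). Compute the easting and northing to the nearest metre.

Zone 39 central meridian λ₀ = 6×39 − 183 = 51°; Δλ = +2.7061°.
Transverse Mercator on WGS84 with k₀ = 0.9996 gives E = 775305.894 m, N = 2657049.532 m.

E 775306 m, N 2657050 m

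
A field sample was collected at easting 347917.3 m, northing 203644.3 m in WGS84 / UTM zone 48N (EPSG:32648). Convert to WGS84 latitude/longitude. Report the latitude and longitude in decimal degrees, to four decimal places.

Zone 48N: λ₀ = 105°, k₀ = 0.9996, false easting 500000 m.
Meridian distance M = (N − FN)/k₀ = 203725.8 m.
Inverse transverse Mercator on WGS84 gives φ = 1.84189973°, λ = 103.63269978°.

lat 1.8419°, lon 103.6327°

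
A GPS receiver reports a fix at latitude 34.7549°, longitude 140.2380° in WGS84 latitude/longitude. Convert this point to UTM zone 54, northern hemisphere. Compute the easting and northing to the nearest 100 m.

E 430300 m, N 3846100 m

Zone 54 central meridian λ₀ = 6×54 − 183 = 141°; Δλ = -0.7620°.
Transverse Mercator on WGS84 with k₀ = 0.9996 gives E = 430258.811 m, N = 3846127.338 m.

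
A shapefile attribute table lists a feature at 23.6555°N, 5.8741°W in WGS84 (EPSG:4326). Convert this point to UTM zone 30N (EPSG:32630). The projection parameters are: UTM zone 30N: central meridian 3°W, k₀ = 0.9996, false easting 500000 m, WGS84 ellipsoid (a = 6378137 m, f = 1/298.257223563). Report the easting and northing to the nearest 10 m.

E 206820 m, N 2619040 m

Zone 30 central meridian λ₀ = 6×30 − 183 = -3°; Δλ = -2.8741°.
Transverse Mercator on WGS84 with k₀ = 0.9996 gives E = 206815.348 m, N = 2619038.595 m.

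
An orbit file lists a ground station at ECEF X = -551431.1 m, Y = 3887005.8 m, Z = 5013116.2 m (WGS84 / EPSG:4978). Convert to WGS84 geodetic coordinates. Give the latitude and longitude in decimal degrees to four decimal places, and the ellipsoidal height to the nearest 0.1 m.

λ = atan2(Y, X) = 98.07440072°; p = √(X²+Y²) = 3925925.4 m.
Bowring's method on WGS84 (a = 6378137 m, b = 6356752.314 m) gives φ = 52.12100021°, h = 2578.328 m.

lat 52.1210°, lon 98.0744°, h 2578.3 m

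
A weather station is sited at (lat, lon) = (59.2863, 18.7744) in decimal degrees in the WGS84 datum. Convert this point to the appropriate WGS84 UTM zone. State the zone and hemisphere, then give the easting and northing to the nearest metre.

Zone 34N: E 373212 m, N 6574050 m

Longitude 18.7744° lies in the 6° band [18°, 24°), giving zone 34; latitude is north of the equator, so 34N.
Zone 34 central meridian λ₀ = 6×34 − 183 = 21°; Δλ = -2.2256°.
Transverse Mercator on WGS84 with k₀ = 0.9996 gives E = 373212.456 m, N = 6574049.860 m.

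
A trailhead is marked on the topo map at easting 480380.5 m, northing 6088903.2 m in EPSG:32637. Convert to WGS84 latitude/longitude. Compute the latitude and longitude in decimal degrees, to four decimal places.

lat 54.9467°, lon 38.6937°

Zone 37N: λ₀ = 39°, k₀ = 0.9996, false easting 500000 m.
Meridian distance M = (N − FN)/k₀ = 6091339.7 m.
Inverse transverse Mercator on WGS84 gives φ = 54.94669994°, λ = 38.69369991°.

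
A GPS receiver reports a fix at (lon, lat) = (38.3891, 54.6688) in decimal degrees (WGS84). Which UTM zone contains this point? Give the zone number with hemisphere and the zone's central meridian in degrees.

Zone 37N, central meridian 39°

UTM zone = ⌊(λ + 180)/6⌋ + 1; 38.3891° ∈ [36°, 42°) → zone 37.
Hemisphere: N (φ ≥ 0).
Central meridian λ₀ = 6×37 − 183 = 39°.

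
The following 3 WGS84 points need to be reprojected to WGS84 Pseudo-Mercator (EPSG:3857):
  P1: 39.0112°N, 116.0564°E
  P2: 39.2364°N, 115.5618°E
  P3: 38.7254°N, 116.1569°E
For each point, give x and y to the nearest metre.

P1: x 12919339 m, y 4723276 m; P2: x 12864281 m, y 4755591 m; P3: x 12930527 m, y 4682413 m

Web Mercator: x = R·λ, y = R·ln tan(π/4+φ/2), R = 6378137 m.
P1 (39.0112°, 116.0564°) → (12919339.351, 4723276.003) m.
P2 (39.2364°, 115.5618°) → (12864280.731, 4755590.636) m.
P3 (38.7254°, 116.1569°) → (12930526.960, 4682413.460) m.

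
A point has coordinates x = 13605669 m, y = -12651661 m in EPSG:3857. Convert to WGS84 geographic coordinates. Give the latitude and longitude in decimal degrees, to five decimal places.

lat -74.33360°, lon 122.22180°

R = 6378137 m. λ = x/R = 122.22180413°.
φ = 2·arctan(exp(y/R)) − 90° = 2·arctan(0.13757) − 90° = -74.33359989°.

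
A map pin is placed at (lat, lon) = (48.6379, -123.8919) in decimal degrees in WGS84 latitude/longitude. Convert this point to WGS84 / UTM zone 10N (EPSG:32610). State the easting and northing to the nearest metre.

E 434293 m, N 5387588 m

Zone 10 central meridian λ₀ = 6×10 − 183 = -123°; Δλ = -0.8919°.
Transverse Mercator on WGS84 with k₀ = 0.9996 gives E = 434292.930 m, N = 5387587.971 m.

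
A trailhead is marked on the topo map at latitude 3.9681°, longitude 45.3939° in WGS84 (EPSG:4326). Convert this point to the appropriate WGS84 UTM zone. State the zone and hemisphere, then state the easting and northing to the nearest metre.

Zone 38N: E 543727 m, N 438612 m

Longitude 45.3939° lies in the 6° band [42°, 48°), giving zone 38; latitude is north of the equator, so 38N.
Zone 38 central meridian λ₀ = 6×38 − 183 = 45°; Δλ = +0.3939°.
Transverse Mercator on WGS84 with k₀ = 0.9996 gives E = 543727.177 m, N = 438611.713 m.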